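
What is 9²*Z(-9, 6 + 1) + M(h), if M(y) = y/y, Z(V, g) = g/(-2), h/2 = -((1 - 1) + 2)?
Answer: -565/2 ≈ -282.50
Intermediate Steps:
h = -4 (h = 2*(-((1 - 1) + 2)) = 2*(-(0 + 2)) = 2*(-1*2) = 2*(-2) = -4)
Z(V, g) = -g/2 (Z(V, g) = g*(-½) = -g/2)
M(y) = 1
9²*Z(-9, 6 + 1) + M(h) = 9²*(-(6 + 1)/2) + 1 = 81*(-½*7) + 1 = 81*(-7/2) + 1 = -567/2 + 1 = -565/2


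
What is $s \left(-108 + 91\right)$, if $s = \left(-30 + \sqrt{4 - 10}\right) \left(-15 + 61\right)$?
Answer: $23460 - 782 i \sqrt{6} \approx 23460.0 - 1915.5 i$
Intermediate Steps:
$s = -1380 + 46 i \sqrt{6}$ ($s = \left(-30 + \sqrt{-6}\right) 46 = \left(-30 + i \sqrt{6}\right) 46 = -1380 + 46 i \sqrt{6} \approx -1380.0 + 112.68 i$)
$s \left(-108 + 91\right) = \left(-1380 + 46 i \sqrt{6}\right) \left(-108 + 91\right) = \left(-1380 + 46 i \sqrt{6}\right) \left(-17\right) = 23460 - 782 i \sqrt{6}$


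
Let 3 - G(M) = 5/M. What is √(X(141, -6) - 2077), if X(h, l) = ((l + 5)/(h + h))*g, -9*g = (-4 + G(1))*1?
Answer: 2*I*√10323221/141 ≈ 45.574*I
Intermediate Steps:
G(M) = 3 - 5/M
g = ⅔ (g = -(-4 + (3 - 5/1))/9 = -(-4 + (3 - 5*1))/9 = -(-4 + (3 - 5))/9 = -(-4 - 2)/9 = -(-2)/3 = -⅑*(-6) = ⅔ ≈ 0.66667)
X(h, l) = (5 + l)/(3*h) (X(h, l) = ((l + 5)/(h + h))*(⅔) = ((5 + l)/((2*h)))*(⅔) = ((5 + l)*(1/(2*h)))*(⅔) = ((5 + l)/(2*h))*(⅔) = (5 + l)/(3*h))
√(X(141, -6) - 2077) = √((⅓)*(5 - 6)/141 - 2077) = √((⅓)*(1/141)*(-1) - 2077) = √(-1/423 - 2077) = √(-878572/423) = 2*I*√10323221/141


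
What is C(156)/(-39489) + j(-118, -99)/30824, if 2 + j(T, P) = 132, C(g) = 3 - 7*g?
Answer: 6450151/202868156 ≈ 0.031795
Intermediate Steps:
j(T, P) = 130 (j(T, P) = -2 + 132 = 130)
C(156)/(-39489) + j(-118, -99)/30824 = (3 - 7*156)/(-39489) + 130/30824 = (3 - 1092)*(-1/39489) + 130*(1/30824) = -1089*(-1/39489) + 65/15412 = 363/13163 + 65/15412 = 6450151/202868156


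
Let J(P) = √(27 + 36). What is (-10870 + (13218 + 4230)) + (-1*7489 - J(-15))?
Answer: -911 - 3*√7 ≈ -918.94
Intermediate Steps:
J(P) = 3*√7 (J(P) = √63 = 3*√7)
(-10870 + (13218 + 4230)) + (-1*7489 - J(-15)) = (-10870 + (13218 + 4230)) + (-1*7489 - 3*√7) = (-10870 + 17448) + (-7489 - 3*√7) = 6578 + (-7489 - 3*√7) = -911 - 3*√7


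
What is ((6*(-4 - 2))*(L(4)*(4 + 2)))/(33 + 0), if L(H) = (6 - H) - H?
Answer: 144/11 ≈ 13.091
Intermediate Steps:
L(H) = 6 - 2*H
((6*(-4 - 2))*(L(4)*(4 + 2)))/(33 + 0) = ((6*(-4 - 2))*((6 - 2*4)*(4 + 2)))/(33 + 0) = ((6*(-6))*((6 - 8)*6))/33 = -(-72)*6*(1/33) = -36*(-12)*(1/33) = 432*(1/33) = 144/11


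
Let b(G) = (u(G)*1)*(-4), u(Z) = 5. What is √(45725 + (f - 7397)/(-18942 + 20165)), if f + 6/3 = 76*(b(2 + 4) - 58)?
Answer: 2*√17093977401/1223 ≈ 213.81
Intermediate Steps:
b(G) = -20 (b(G) = (5*1)*(-4) = 5*(-4) = -20)
f = -5930 (f = -2 + 76*(-20 - 58) = -2 + 76*(-78) = -2 - 5928 = -5930)
√(45725 + (f - 7397)/(-18942 + 20165)) = √(45725 + (-5930 - 7397)/(-18942 + 20165)) = √(45725 - 13327/1223) = √(55908348/1223) = 2*√17093977401/1223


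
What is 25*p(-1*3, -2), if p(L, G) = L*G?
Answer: 150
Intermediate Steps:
p(L, G) = G*L
25*p(-1*3, -2) = 25*(-(-2)*3) = 25*(-2*(-3)) = 25*6 = 150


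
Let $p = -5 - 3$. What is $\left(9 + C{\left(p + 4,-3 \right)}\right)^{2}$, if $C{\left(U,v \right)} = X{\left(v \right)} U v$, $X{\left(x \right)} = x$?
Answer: $729$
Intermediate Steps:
$p = -8$
$C{\left(U,v \right)} = U v^{2}$ ($C{\left(U,v \right)} = v U v = U v v = U v^{2}$)
$\left(9 + C{\left(p + 4,-3 \right)}\right)^{2} = \left(9 + \left(-8 + 4\right) \left(-3\right)^{2}\right)^{2} = \left(9 - 36\right)^{2} = \left(-27\right)^{2} = 729$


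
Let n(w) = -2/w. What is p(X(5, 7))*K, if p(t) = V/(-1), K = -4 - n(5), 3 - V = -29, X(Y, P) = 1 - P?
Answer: 576/5 ≈ 115.20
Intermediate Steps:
V = 32 (V = 3 - 1*(-29) = 3 + 29 = 32)
K = -18/5 (K = -4 - (-2)/5 = -4 - 1*(-⅖) = -4 + ⅖ = -18/5 ≈ -3.6000)
p(t) = -32 (p(t) = 32/(-1) = 32*(-1) = -32)
p(X(5, 7))*K = -32*(-18/5) = 576/5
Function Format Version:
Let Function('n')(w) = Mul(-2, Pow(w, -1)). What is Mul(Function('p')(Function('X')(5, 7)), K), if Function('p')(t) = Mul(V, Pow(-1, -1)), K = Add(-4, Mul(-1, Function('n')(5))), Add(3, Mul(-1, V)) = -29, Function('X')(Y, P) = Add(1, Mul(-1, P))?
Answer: Rational(576, 5) ≈ 115.20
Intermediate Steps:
V = 32 (V = Add(3, Mul(-1, -29)) = Add(3, 29) = 32)
K = Rational(-18, 5) (K = Add(-4, Mul(-1, Mul(-2, Pow(5, -1)))) = Add(-4, Mul(-1, Mul(-2, Rational(1, 5)))) = Add(-4, Mul(-1, Rational(-2, 5))) = Add(-4, Rational(2, 5)) = Rational(-18, 5) ≈ -3.6000)
Function('p')(t) = -32 (Function('p')(t) = Mul(32, Pow(-1, -1)) = Mul(32, -1) = -32)
Mul(Function('p')(Function('X')(5, 7)), K) = Mul(-32, Rational(-18, 5)) = Rational(576, 5)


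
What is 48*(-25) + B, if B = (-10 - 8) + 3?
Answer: -1215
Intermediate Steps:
B = -15 (B = -18 + 3 = -15)
48*(-25) + B = 48*(-25) - 15 = -1200 - 15 = -1215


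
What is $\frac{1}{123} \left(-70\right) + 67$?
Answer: $\frac{8171}{123} \approx 66.431$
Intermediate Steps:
$\frac{1}{123} \left(-70\right) + 67 = - \frac{70}{123} + 67 = \frac{8171}{123}$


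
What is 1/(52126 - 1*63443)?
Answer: -1/11317 ≈ -8.8363e-5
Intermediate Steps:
1/(52126 - 1*63443) = 1/(52126 - 63443) = 1/(-11317) = -1/11317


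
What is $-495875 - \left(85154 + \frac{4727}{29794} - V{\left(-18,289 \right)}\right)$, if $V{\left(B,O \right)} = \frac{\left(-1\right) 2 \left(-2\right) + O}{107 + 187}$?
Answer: $- \frac{1272369749935}{2189859} \approx -5.8103 \cdot 10^{5}$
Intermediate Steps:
$V{\left(B,O \right)} = \frac{2}{147} + \frac{O}{294}$ ($V{\left(B,O \right)} = \frac{\left(-2\right) \left(-2\right) + O}{294} = \left(4 + O\right) \frac{1}{294} = \frac{2}{147} + \frac{O}{294}$)
$-495875 - \left(85154 + \frac{4727}{29794} - V{\left(-18,289 \right)}\right) = -495875 + \left(\left(-85154 + \frac{4727}{-29794}\right) + \left(\frac{2}{147} + \frac{1}{294} \cdot 289\right)\right) = -495875 + \left(\left(-85154 + 4727 \left(- \frac{1}{29794}\right)\right) + \left(\frac{2}{147} + \frac{289}{294}\right)\right) = -495875 + \left(\left(-85154 - \frac{4727}{29794}\right) + \frac{293}{294}\right) = -495875 + \left(- \frac{2537083003}{29794} + \frac{293}{294}\right) = -495875 - \frac{186473418310}{2189859} = - \frac{1272369749935}{2189859}$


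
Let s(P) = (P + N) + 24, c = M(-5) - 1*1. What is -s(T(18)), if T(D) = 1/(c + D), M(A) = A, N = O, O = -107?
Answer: 995/12 ≈ 82.917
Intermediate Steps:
N = -107
c = -6 (c = -5 - 1*1 = -5 - 1 = -6)
T(D) = 1/(-6 + D)
s(P) = -83 + P (s(P) = (P - 107) + 24 = (-107 + P) + 24 = -83 + P)
-s(T(18)) = -(-83 + 1/(-6 + 18)) = -(-83 + 1/12) = -1*(-995/12) = 995/12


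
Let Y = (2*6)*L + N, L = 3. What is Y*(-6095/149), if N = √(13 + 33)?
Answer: -219420/149 - 6095*√46/149 ≈ -1750.1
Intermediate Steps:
N = √46 ≈ 6.7823
Y = 36 + √46 (Y = (2*6)*3 + √46 = 12*3 + √46 = 36 + √46 ≈ 42.782)
Y*(-6095/149) = (36 + √46)*(-6095/149) = -219420/149 - 6095*√46/149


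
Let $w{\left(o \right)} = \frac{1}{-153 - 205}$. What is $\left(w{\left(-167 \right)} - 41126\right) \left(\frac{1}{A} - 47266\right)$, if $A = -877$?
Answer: $\frac{3409533412893}{1754} \approx 1.9439 \cdot 10^{9}$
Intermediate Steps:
$w{\left(o \right)} = - \frac{1}{358}$ ($w{\left(o \right)} = \frac{1}{-358} = - \frac{1}{358}$)
$\left(w{\left(-167 \right)} - 41126\right) \left(\frac{1}{A} - 47266\right) = \left(- \frac{1}{358} - 41126\right) \left(\frac{1}{-877} - 47266\right) = - \frac{14723109 \left(- \frac{1}{877} - 47266\right)}{358} = \left(- \frac{14723109}{358}\right) \left(- \frac{41452283}{877}\right) = \frac{3409533412893}{1754}$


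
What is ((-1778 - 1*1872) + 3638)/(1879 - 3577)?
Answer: 2/283 ≈ 0.0070671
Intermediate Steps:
((-1778 - 1*1872) + 3638)/(1879 - 3577) = ((-1778 - 1872) + 3638)/(-1698) = (-3650 + 3638)*(-1/1698) = -12*(-1/1698) = 2/283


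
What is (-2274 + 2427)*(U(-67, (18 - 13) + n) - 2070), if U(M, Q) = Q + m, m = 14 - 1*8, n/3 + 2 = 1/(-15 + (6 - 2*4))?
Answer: -315972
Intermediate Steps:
n = -105/17 (n = -6 + 3/(-15 + (6 - 2*4)) = -6 + 3/(-15 + (6 - 8)) = -6 + 3/(-15 - 2) = -6 + 3/(-17) = -6 + 3*(-1/17) = -6 - 3/17 = -105/17 ≈ -6.1765)
m = 6 (m = 14 - 8 = 6)
U(M, Q) = 6 + Q (U(M, Q) = Q + 6 = 6 + Q)
(-2274 + 2427)*(U(-67, (18 - 13) + n) - 2070) = (-2274 + 2427)*((6 + ((18 - 13) - 105/17)) - 2070) = 153*((6 + (5 - 105/17)) - 2070) = 153*((6 - 20/17) - 2070) = 153*(82/17 - 2070) = 153*(-35108/17) = -315972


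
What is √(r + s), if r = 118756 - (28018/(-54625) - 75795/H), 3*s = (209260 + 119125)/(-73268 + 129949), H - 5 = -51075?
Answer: √42757389975718775366156298852570/18974749781850 ≈ 344.61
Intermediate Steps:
H = -51070 (H = 5 - 51075 = -51070)
s = 328385/170043 (s = ((209260 + 119125)/(-73268 + 129949))/3 = (328385/56681)/3 = (328385*(1/56681))/3 = (⅓)*(328385/56681) = 328385/170043 ≈ 1.9312)
r = 66258151066477/557939750 (r = 118756 - (28018/(-54625) - 75795/(-51070)) = 118756 - (28018*(-1/54625) - 75795*(-1/51070)) = 118756 - (-28018/54625 + 15159/10214) = 118756 - 1*541884523/557939750 = 118756 - 541884523/557939750 = 66258151066477/557939750 ≈ 1.1876e+5)
√(r + s) = √(66258151066477/557939750 + 328385/170043) = √(11266918000841752261/94873748909250) = √42757389975718775366156298852570/18974749781850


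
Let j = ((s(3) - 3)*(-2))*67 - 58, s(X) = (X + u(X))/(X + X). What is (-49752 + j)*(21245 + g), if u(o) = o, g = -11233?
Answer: -496014504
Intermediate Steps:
s(X) = 1 (s(X) = (X + X)/(X + X) = (2*X)/((2*X)) = (2*X)*(1/(2*X)) = 1)
j = 210 (j = ((1 - 3)*(-2))*67 - 58 = -2*(-2)*67 - 58 = 4*67 - 58 = 268 - 58 = 210)
(-49752 + j)*(21245 + g) = (-49752 + 210)*(21245 - 11233) = -49542*10012 = -496014504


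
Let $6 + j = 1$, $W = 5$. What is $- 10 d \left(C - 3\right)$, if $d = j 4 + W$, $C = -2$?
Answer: $-750$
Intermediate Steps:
$j = -5$ ($j = -6 + 1 = -5$)
$d = -15$ ($d = \left(-5\right) 4 + 5 = -20 + 5 = -15$)
$- 10 d \left(C - 3\right) = \left(-10\right) \left(-15\right) \left(-2 - 3\right) = 150 \left(-2 - 3\right) = 150 \left(-5\right) = -750$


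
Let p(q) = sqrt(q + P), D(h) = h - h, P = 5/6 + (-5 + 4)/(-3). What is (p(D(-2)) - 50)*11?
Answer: -550 + 11*sqrt(42)/6 ≈ -538.12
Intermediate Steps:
P = 7/6 (P = 5*(1/6) - 1*(-1/3) = 5/6 + 1/3 = 7/6 ≈ 1.1667)
D(h) = 0
p(q) = sqrt(7/6 + q) (p(q) = sqrt(q + 7/6) = sqrt(7/6 + q))
(p(D(-2)) - 50)*11 = (sqrt(42 + 36*0)/6 - 50)*11 = (sqrt(42 + 0)/6 - 50)*11 = (sqrt(42)/6 - 50)*11 = (-50 + sqrt(42)/6)*11 = -550 + 11*sqrt(42)/6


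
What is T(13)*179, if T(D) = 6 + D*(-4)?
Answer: -8234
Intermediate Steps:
T(D) = 6 - 4*D
T(13)*179 = (6 - 4*13)*179 = (6 - 52)*179 = -46*179 = -8234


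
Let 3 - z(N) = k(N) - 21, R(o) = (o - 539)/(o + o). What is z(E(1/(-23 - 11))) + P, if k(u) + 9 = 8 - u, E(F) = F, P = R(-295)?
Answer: 264633/10030 ≈ 26.384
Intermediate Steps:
R(o) = (-539 + o)/(2*o) (R(o) = (-539 + o)/((2*o)) = (-539 + o)*(1/(2*o)) = (-539 + o)/(2*o))
P = 417/295 (P = (½)*(-539 - 295)/(-295) = (½)*(-1/295)*(-834) = 417/295 ≈ 1.4136)
k(u) = -1 - u (k(u) = -9 + (8 - u) = -1 - u)
z(N) = 25 + N (z(N) = 3 - ((-1 - N) - 21) = 3 - (-22 - N) = 3 + (22 + N) = 25 + N)
z(E(1/(-23 - 11))) + P = (25 + 1/(-23 - 11)) + 417/295 = (25 + 1/(-34)) + 417/295 = (25 - 1/34) + 417/295 = 849/34 + 417/295 = 264633/10030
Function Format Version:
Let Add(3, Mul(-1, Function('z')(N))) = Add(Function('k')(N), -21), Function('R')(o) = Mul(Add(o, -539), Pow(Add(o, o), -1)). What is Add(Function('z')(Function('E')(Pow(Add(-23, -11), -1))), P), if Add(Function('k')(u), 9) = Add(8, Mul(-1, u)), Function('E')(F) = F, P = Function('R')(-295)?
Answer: Rational(264633, 10030) ≈ 26.384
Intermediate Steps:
Function('R')(o) = Mul(Rational(1, 2), Pow(o, -1), Add(-539, o)) (Function('R')(o) = Mul(Add(-539, o), Pow(Mul(2, o), -1)) = Mul(Add(-539, o), Mul(Rational(1, 2), Pow(o, -1))) = Mul(Rational(1, 2), Pow(o, -1), Add(-539, o)))
P = Rational(417, 295) (P = Mul(Rational(1, 2), Pow(-295, -1), Add(-539, -295)) = Mul(Rational(1, 2), Rational(-1, 295), -834) = Rational(417, 295) ≈ 1.4136)
Function('k')(u) = Add(-1, Mul(-1, u)) (Function('k')(u) = Add(-9, Add(8, Mul(-1, u))) = Add(-1, Mul(-1, u)))
Function('z')(N) = Add(25, N) (Function('z')(N) = Add(3, Mul(-1, Add(Add(-1, Mul(-1, N)), -21))) = Add(3, Mul(-1, Add(-22, Mul(-1, N)))) = Add(3, Add(22, N)) = Add(25, N))
Add(Function('z')(Function('E')(Pow(Add(-23, -11), -1))), P) = Add(Add(25, Pow(Add(-23, -11), -1)), Rational(417, 295)) = Add(Add(25, Pow(-34, -1)), Rational(417, 295)) = Add(Add(25, Rational(-1, 34)), Rational(417, 295)) = Add(Rational(849, 34), Rational(417, 295)) = Rational(264633, 10030)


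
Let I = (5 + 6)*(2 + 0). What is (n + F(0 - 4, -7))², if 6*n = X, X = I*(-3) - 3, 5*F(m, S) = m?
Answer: 15129/100 ≈ 151.29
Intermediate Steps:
I = 22 (I = 11*2 = 22)
F(m, S) = m/5
X = -69 (X = 22*(-3) - 3 = -66 - 3 = -69)
n = -23/2 (n = (⅙)*(-69) = -23/2 ≈ -11.500)
(n + F(0 - 4, -7))² = (-23/2 + (0 - 4)/5)² = (-23/2 + (⅕)*(-4))² = (-23/2 - ⅘)² = (-123/10)² = 15129/100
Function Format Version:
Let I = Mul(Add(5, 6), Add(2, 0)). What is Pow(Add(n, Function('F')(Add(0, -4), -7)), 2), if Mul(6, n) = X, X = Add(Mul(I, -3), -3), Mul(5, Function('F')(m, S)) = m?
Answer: Rational(15129, 100) ≈ 151.29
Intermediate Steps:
I = 22 (I = Mul(11, 2) = 22)
Function('F')(m, S) = Mul(Rational(1, 5), m)
X = -69 (X = Add(Mul(22, -3), -3) = Add(-66, -3) = -69)
n = Rational(-23, 2) (n = Mul(Rational(1, 6), -69) = Rational(-23, 2) ≈ -11.500)
Pow(Add(n, Function('F')(Add(0, -4), -7)), 2) = Pow(Add(Rational(-23, 2), Mul(Rational(1, 5), Add(0, -4))), 2) = Pow(Add(Rational(-23, 2), Mul(Rational(1, 5), -4)), 2) = Pow(Add(Rational(-23, 2), Rational(-4, 5)), 2) = Pow(Rational(-123, 10), 2) = Rational(15129, 100)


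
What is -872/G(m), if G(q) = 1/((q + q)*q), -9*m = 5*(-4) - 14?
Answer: -2016064/81 ≈ -24890.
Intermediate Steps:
m = 34/9 (m = -(5*(-4) - 14)/9 = -(-20 - 14)/9 = -1/9*(-34) = 34/9 ≈ 3.7778)
G(q) = 1/(2*q**2) (G(q) = 1/(((2*q))*q) = (1/(2*q))/q = 1/(2*q**2))
-872/G(m) = -872/(1/(2*(34/9)**2)) = -872/((1/2)*(81/1156)) = -872/81/2312 = -872*2312/81 = -2016064/81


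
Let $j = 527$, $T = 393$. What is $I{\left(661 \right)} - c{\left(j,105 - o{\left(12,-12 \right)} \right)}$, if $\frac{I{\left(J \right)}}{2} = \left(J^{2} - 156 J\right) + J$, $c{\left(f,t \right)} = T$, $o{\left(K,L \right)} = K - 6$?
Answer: $668539$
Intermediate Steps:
$o{\left(K,L \right)} = -6 + K$
$c{\left(f,t \right)} = 393$
$I{\left(J \right)} = - 310 J + 2 J^{2}$ ($I{\left(J \right)} = 2 \left(\left(J^{2} - 156 J\right) + J\right) = 2 \left(J^{2} - 155 J\right) = - 310 J + 2 J^{2}$)
$I{\left(661 \right)} - c{\left(j,105 - o{\left(12,-12 \right)} \right)} = 2 \cdot 661 \left(-155 + 661\right) - 393 = 2 \cdot 661 \cdot 506 - 393 = 668932 - 393 = 668539$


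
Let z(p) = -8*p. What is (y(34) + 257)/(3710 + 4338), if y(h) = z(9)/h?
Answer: 4333/136816 ≈ 0.031670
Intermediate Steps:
y(h) = -72/h (y(h) = (-8*9)/h = -72/h)
(y(34) + 257)/(3710 + 4338) = (-72/34 + 257)/(3710 + 4338) = (-72*1/34 + 257)/8048 = (-36/17 + 257)*(1/8048) = (4333/17)*(1/8048) = 4333/136816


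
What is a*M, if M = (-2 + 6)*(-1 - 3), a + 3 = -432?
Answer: 6960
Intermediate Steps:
a = -435 (a = -3 - 432 = -435)
M = -16 (M = 4*(-4) = -16)
a*M = -435*(-16) = 6960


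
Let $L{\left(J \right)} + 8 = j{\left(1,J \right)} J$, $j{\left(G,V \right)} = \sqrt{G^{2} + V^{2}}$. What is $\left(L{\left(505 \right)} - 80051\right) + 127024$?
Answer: $46965 + 505 \sqrt{255026} \approx 3.0199 \cdot 10^{5}$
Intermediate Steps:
$L{\left(J \right)} = -8 + J \sqrt{1 + J^{2}}$ ($L{\left(J \right)} = -8 + \sqrt{1^{2} + J^{2}} J = -8 + \sqrt{1 + J^{2}} J = -8 + J \sqrt{1 + J^{2}}$)
$\left(L{\left(505 \right)} - 80051\right) + 127024 = \left(\left(-8 + 505 \sqrt{1 + 505^{2}}\right) - 80051\right) + 127024 = \left(\left(-8 + 505 \sqrt{1 + 255025}\right) - 80051\right) + 127024 = \left(\left(-8 + 505 \sqrt{255026}\right) - 80051\right) + 127024 = \left(-80059 + 505 \sqrt{255026}\right) + 127024 = 46965 + 505 \sqrt{255026}$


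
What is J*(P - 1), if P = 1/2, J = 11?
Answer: -11/2 ≈ -5.5000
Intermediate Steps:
P = ½ ≈ 0.50000
J*(P - 1) = 11*(½ - 1) = 11*(-½) = -11/2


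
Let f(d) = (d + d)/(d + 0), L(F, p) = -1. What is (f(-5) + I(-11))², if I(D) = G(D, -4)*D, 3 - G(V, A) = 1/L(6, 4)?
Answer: 1764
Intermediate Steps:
f(d) = 2 (f(d) = (2*d)/d = 2)
G(V, A) = 4 (G(V, A) = 3 - 1/(-1) = 3 - 1*(-1) = 3 + 1 = 4)
I(D) = 4*D
(f(-5) + I(-11))² = (2 + 4*(-11))² = (2 - 44)² = (-42)² = 1764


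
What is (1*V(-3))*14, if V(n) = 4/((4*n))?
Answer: -14/3 ≈ -4.6667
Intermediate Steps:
V(n) = 1/n (V(n) = 4*(1/(4*n)) = 1/n)
(1*V(-3))*14 = (1/(-3))*14 = (1*(-⅓))*14 = -⅓*14 = -14/3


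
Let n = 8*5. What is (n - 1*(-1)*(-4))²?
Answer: 1296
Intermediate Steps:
n = 40
(n - 1*(-1)*(-4))² = (40 - 1*(-1)*(-4))² = (40 + 1*(-4))² = (40 - 4)² = 36² = 1296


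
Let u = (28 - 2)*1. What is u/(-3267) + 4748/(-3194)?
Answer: -7797380/5217399 ≈ -1.4945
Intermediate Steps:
u = 26 (u = 26*1 = 26)
u/(-3267) + 4748/(-3194) = 26/(-3267) + 4748/(-3194) = 26*(-1/3267) + 4748*(-1/3194) = -26/3267 - 2374/1597 = -7797380/5217399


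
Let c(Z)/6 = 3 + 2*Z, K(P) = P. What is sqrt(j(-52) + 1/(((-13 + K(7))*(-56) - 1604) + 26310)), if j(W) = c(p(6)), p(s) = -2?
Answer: I*sqrt(3762585542)/25042 ≈ 2.4495*I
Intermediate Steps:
c(Z) = 18 + 12*Z (c(Z) = 6*(3 + 2*Z) = 18 + 12*Z)
j(W) = -6 (j(W) = 18 + 12*(-2) = 18 - 24 = -6)
sqrt(j(-52) + 1/(((-13 + K(7))*(-56) - 1604) + 26310)) = sqrt(-6 + 1/(((-13 + 7)*(-56) - 1604) + 26310)) = sqrt(-6 + 1/((-6*(-56) - 1604) + 26310)) = sqrt(-6 + 1/((336 - 1604) + 26310)) = sqrt(-6 + 1/(-1268 + 26310)) = sqrt(-6 + 1/25042) = sqrt(-150251/25042) = I*sqrt(3762585542)/25042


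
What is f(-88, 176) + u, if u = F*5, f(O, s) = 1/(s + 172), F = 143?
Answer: 248821/348 ≈ 715.00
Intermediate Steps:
f(O, s) = 1/(172 + s)
u = 715 (u = 143*5 = 715)
f(-88, 176) + u = 1/(172 + 176) + 715 = 1/348 + 715 = 248821/348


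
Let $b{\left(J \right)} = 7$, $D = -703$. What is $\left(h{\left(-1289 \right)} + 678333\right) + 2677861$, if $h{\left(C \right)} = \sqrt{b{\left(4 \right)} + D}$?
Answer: $3356194 + 2 i \sqrt{174} \approx 3.3562 \cdot 10^{6} + 26.382 i$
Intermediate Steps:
$h{\left(C \right)} = 2 i \sqrt{174}$ ($h{\left(C \right)} = \sqrt{7 - 703} = \sqrt{-696} = 2 i \sqrt{174}$)
$\left(h{\left(-1289 \right)} + 678333\right) + 2677861 = \left(2 i \sqrt{174} + 678333\right) + 2677861 = \left(678333 + 2 i \sqrt{174}\right) + 2677861 = 3356194 + 2 i \sqrt{174}$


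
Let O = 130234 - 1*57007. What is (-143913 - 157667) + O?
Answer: -228353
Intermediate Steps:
O = 73227 (O = 130234 - 57007 = 73227)
(-143913 - 157667) + O = (-143913 - 157667) + 73227 = -301580 + 73227 = -228353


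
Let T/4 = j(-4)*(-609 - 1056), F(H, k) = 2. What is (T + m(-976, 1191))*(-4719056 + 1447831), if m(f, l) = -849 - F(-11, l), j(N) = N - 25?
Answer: -629020584025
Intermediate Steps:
j(N) = -25 + N
m(f, l) = -851 (m(f, l) = -849 - 1*2 = -849 - 2 = -851)
T = 193140 (T = 4*((-25 - 4)*(-609 - 1056)) = 4*(-29*(-1665)) = 4*48285 = 193140)
(T + m(-976, 1191))*(-4719056 + 1447831) = (193140 - 851)*(-4719056 + 1447831) = 192289*(-3271225) = -629020584025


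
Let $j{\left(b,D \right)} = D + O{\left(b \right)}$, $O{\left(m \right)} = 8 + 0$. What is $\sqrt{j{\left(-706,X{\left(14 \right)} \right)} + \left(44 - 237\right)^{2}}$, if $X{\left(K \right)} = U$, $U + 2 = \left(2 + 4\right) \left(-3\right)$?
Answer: $\sqrt{37237} \approx 192.97$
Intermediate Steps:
$O{\left(m \right)} = 8$
$U = -20$ ($U = -2 + \left(2 + 4\right) \left(-3\right) = -2 + 6 \left(-3\right) = -2 - 18 = -20$)
$X{\left(K \right)} = -20$
$j{\left(b,D \right)} = 8 + D$ ($j{\left(b,D \right)} = D + 8 = 8 + D$)
$\sqrt{j{\left(-706,X{\left(14 \right)} \right)} + \left(44 - 237\right)^{2}} = \sqrt{\left(8 - 20\right) + \left(44 - 237\right)^{2}} = \sqrt{-12 + \left(-193\right)^{2}} = \sqrt{-12 + 37249} = \sqrt{37237}$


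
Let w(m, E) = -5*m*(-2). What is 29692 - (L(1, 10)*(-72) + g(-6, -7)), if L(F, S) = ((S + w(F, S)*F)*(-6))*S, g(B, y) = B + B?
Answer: -56696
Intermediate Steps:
w(m, E) = 10*m
g(B, y) = 2*B
L(F, S) = S*(-60*F² - 6*S) (L(F, S) = ((S + (10*F)*F)*(-6))*S = ((S + 10*F²)*(-6))*S = (-60*F² - 6*S)*S = S*(-60*F² - 6*S))
29692 - (L(1, 10)*(-72) + g(-6, -7)) = 29692 - (-6*10*(10 + 10*1²)*(-72) + 2*(-6)) = 29692 - (-6*10*(10 + 10*1)*(-72) - 12) = 29692 - (-6*10*(10 + 10)*(-72) - 12) = 29692 - (-6*10*20*(-72) - 12) = 29692 - (-1200*(-72) - 12) = 29692 - (86400 - 12) = 29692 - 1*86388 = 29692 - 86388 = -56696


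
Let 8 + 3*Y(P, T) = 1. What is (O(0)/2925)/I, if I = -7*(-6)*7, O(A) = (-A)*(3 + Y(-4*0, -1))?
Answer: 0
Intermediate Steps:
Y(P, T) = -7/3 (Y(P, T) = -8/3 + (1/3)*1 = -8/3 + 1/3 = -7/3)
O(A) = -2*A/3 (O(A) = (-A)*(3 - 7/3) = -A*(2/3) = -2*A/3)
I = 294 (I = 42*7 = 294)
(O(0)/2925)/I = (-2/3*0/2925)/294 = (0*(1/2925))*(1/294) = 0*(1/294) = 0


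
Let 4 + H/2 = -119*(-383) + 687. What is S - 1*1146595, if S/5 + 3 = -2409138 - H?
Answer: -13654900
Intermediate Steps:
H = 92520 (H = -8 + 2*(-119*(-383) + 687) = -8 + 2*(45577 + 687) = -8 + 2*46264 = -8 + 92528 = 92520)
S = -12508305 (S = -15 + 5*(-2409138 - 1*92520) = -15 + 5*(-2409138 - 92520) = -15 + 5*(-2501658) = -15 - 12508290 = -12508305)
S - 1*1146595 = -12508305 - 1*1146595 = -12508305 - 1146595 = -13654900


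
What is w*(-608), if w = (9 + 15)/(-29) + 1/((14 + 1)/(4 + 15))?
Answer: -116128/435 ≈ -266.96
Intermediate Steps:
w = 191/435 (w = 24*(-1/29) + 1/(15/19) = -24/29 + 1/(15*(1/19)) = -24/29 + 1/(15/19) = -24/29 + 1*(19/15) = -24/29 + 19/15 = 191/435 ≈ 0.43908)
w*(-608) = (191/435)*(-608) = -116128/435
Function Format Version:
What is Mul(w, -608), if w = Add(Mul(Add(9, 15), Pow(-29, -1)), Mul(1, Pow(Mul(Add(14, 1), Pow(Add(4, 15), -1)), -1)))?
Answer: Rational(-116128, 435) ≈ -266.96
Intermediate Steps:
w = Rational(191, 435) (w = Add(Mul(24, Rational(-1, 29)), Mul(1, Pow(Mul(15, Pow(19, -1)), -1))) = Add(Rational(-24, 29), Mul(1, Pow(Mul(15, Rational(1, 19)), -1))) = Add(Rational(-24, 29), Mul(1, Pow(Rational(15, 19), -1))) = Add(Rational(-24, 29), Mul(1, Rational(19, 15))) = Add(Rational(-24, 29), Rational(19, 15)) = Rational(191, 435) ≈ 0.43908)
Mul(w, -608) = Mul(Rational(191, 435), -608) = Rational(-116128, 435)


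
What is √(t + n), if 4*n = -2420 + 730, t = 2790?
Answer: √9470/2 ≈ 48.657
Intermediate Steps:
n = -845/2 (n = (-2420 + 730)/4 = (¼)*(-1690) = -845/2 ≈ -422.50)
√(t + n) = √(2790 - 845/2) = √(4735/2) = √9470/2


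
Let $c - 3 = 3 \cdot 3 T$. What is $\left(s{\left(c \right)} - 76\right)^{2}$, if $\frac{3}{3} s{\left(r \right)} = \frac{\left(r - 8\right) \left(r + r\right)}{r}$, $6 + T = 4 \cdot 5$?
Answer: $27556$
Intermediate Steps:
$T = 14$ ($T = -6 + 4 \cdot 5 = -6 + 20 = 14$)
$c = 129$ ($c = 3 + 3 \cdot 3 \cdot 14 = 3 + 9 \cdot 14 = 3 + 126 = 129$)
$s{\left(r \right)} = -16 + 2 r$ ($s{\left(r \right)} = \frac{\left(r - 8\right) \left(r + r\right)}{r} = \frac{\left(-8 + r\right) 2 r}{r} = \frac{2 r \left(-8 + r\right)}{r} = -16 + 2 r$)
$\left(s{\left(c \right)} - 76\right)^{2} = \left(\left(-16 + 2 \cdot 129\right) - 76\right)^{2} = \left(\left(-16 + 258\right) - 76\right)^{2} = \left(242 - 76\right)^{2} = 166^{2} = 27556$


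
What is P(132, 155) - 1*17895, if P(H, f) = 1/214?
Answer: -3829529/214 ≈ -17895.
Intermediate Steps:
P(H, f) = 1/214
P(132, 155) - 1*17895 = 1/214 - 1*17895 = 1/214 - 17895 = -3829529/214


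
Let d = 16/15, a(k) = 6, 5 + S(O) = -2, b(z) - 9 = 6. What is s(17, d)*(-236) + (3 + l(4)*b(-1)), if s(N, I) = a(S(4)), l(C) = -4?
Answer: -1473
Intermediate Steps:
b(z) = 15 (b(z) = 9 + 6 = 15)
S(O) = -7 (S(O) = -5 - 2 = -7)
d = 16/15 (d = 16*(1/15) = 16/15 ≈ 1.0667)
s(N, I) = 6
s(17, d)*(-236) + (3 + l(4)*b(-1)) = 6*(-236) + (3 - 4*15) = -1416 + (3 - 60) = -1416 - 57 = -1473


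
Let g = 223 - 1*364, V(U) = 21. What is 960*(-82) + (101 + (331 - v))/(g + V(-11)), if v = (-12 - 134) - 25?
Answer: -3149001/40 ≈ -78725.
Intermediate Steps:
v = -171 (v = -146 - 25 = -171)
g = -141 (g = 223 - 364 = -141)
960*(-82) + (101 + (331 - v))/(g + V(-11)) = 960*(-82) + (101 + (331 - 1*(-171)))/(-141 + 21) = -78720 + (101 + (331 + 171))/(-120) = -78720 + (101 + 502)*(-1/120) = -78720 + 603*(-1/120) = -78720 - 201/40 = -3149001/40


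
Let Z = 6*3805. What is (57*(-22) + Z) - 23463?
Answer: -1887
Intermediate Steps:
Z = 22830
(57*(-22) + Z) - 23463 = (57*(-22) + 22830) - 23463 = (-1254 + 22830) - 23463 = 21576 - 23463 = -1887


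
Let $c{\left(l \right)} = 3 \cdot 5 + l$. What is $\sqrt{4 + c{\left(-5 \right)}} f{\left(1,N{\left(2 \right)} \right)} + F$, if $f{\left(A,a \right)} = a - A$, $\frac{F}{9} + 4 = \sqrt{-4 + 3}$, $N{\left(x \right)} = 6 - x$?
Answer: $-36 + 3 \sqrt{14} + 9 i \approx -24.775 + 9.0 i$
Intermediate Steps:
$c{\left(l \right)} = 15 + l$
$F = -36 + 9 i$ ($F = -36 + 9 \sqrt{-4 + 3} = -36 + 9 \sqrt{-1} = -36 + 9 i \approx -36.0 + 9.0 i$)
$\sqrt{4 + c{\left(-5 \right)}} f{\left(1,N{\left(2 \right)} \right)} + F = \sqrt{4 + \left(15 - 5\right)} \left(\left(6 - 2\right) - 1\right) - \left(36 - 9 i\right) = \sqrt{4 + 10} \left(\left(6 - 2\right) - 1\right) - \left(36 - 9 i\right) = \sqrt{14} \left(4 - 1\right) - \left(36 - 9 i\right) = \sqrt{14} \cdot 3 - \left(36 - 9 i\right) = 3 \sqrt{14} - \left(36 - 9 i\right) = -36 + 3 \sqrt{14} + 9 i$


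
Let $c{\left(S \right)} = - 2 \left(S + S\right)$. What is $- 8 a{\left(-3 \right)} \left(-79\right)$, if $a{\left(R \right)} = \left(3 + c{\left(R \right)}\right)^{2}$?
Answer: $142200$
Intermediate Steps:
$c{\left(S \right)} = - 4 S$ ($c{\left(S \right)} = - 2 \cdot 2 S = - 4 S$)
$a{\left(R \right)} = \left(3 - 4 R\right)^{2}$
$- 8 a{\left(-3 \right)} \left(-79\right) = - 8 \left(-3 + 4 \left(-3\right)\right)^{2} \left(-79\right) = - 8 \left(-3 - 12\right)^{2} \left(-79\right) = - 8 \left(-15\right)^{2} \left(-79\right) = \left(-8\right) 225 \left(-79\right) = \left(-1800\right) \left(-79\right) = 142200$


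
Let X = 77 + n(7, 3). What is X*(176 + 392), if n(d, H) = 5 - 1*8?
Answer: 42032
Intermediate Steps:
n(d, H) = -3 (n(d, H) = 5 - 8 = -3)
X = 74 (X = 77 - 3 = 74)
X*(176 + 392) = 74*(176 + 392) = 74*568 = 42032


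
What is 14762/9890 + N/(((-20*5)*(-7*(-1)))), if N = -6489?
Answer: 1064423/98900 ≈ 10.763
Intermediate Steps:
14762/9890 + N/(((-20*5)*(-7*(-1)))) = 14762/9890 - 6489/((-20*5)*(-7*(-1))) = 14762*(1/9890) - 6489/((-100*7)) = 7381/4945 - 6489/(-700) = 7381/4945 - 6489*(-1/700) = 7381/4945 + 927/100 = 1064423/98900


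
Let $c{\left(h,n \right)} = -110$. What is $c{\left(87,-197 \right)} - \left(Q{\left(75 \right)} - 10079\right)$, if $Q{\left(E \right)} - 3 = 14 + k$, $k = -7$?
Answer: $9959$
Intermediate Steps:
$Q{\left(E \right)} = 10$ ($Q{\left(E \right)} = 3 + \left(14 - 7\right) = 3 + 7 = 10$)
$c{\left(87,-197 \right)} - \left(Q{\left(75 \right)} - 10079\right) = -110 - \left(10 - 10079\right) = -110 - -10069 = -110 + 10069 = 9959$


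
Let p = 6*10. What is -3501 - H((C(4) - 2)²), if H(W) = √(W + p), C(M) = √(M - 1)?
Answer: -3501 - √(67 - 4*√3) ≈ -3508.8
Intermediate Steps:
p = 60
C(M) = √(-1 + M)
H(W) = √(60 + W) (H(W) = √(W + 60) = √(60 + W))
-3501 - H((C(4) - 2)²) = -3501 - √(60 + (√(-1 + 4) - 2)²) = -3501 - √(60 + (√3 - 2)²) = -3501 - √(60 + (-2 + √3)²)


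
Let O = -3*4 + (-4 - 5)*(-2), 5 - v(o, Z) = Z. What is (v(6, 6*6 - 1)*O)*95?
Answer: -17100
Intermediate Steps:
v(o, Z) = 5 - Z
O = 6 (O = -12 - 9*(-2) = -12 + 18 = 6)
(v(6, 6*6 - 1)*O)*95 = ((5 - (6*6 - 1))*6)*95 = ((5 - (36 - 1))*6)*95 = ((5 - 1*35)*6)*95 = ((5 - 35)*6)*95 = -30*6*95 = -180*95 = -17100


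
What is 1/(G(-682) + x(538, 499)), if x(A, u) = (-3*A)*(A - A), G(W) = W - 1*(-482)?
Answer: -1/200 ≈ -0.0050000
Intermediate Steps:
G(W) = 482 + W (G(W) = W + 482 = 482 + W)
x(A, u) = 0 (x(A, u) = -3*A*0 = 0)
1/(G(-682) + x(538, 499)) = 1/((482 - 682) + 0) = 1/(-200 + 0) = 1/(-200) = -1/200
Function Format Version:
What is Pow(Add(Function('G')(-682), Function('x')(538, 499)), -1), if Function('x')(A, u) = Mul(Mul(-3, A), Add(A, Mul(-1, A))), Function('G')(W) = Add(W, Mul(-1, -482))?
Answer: Rational(-1, 200) ≈ -0.0050000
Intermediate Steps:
Function('G')(W) = Add(482, W) (Function('G')(W) = Add(W, 482) = Add(482, W))
Function('x')(A, u) = 0 (Function('x')(A, u) = Mul(Mul(-3, A), 0) = 0)
Pow(Add(Function('G')(-682), Function('x')(538, 499)), -1) = Pow(Add(Add(482, -682), 0), -1) = Pow(Add(-200, 0), -1) = Pow(-200, -1) = Rational(-1, 200)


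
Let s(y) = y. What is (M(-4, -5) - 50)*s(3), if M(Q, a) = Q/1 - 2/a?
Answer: -804/5 ≈ -160.80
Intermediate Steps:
M(Q, a) = Q - 2/a (M(Q, a) = Q*1 - 2/a = Q - 2/a)
(M(-4, -5) - 50)*s(3) = ((-4 - 2/(-5)) - 50)*3 = ((-4 - 2*(-⅕)) - 50)*3 = ((-4 + ⅖) - 50)*3 = (-18/5 - 50)*3 = -268/5*3 = -804/5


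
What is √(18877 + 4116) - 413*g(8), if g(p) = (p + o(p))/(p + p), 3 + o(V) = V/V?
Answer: -1239/8 + √22993 ≈ -3.2406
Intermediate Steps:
o(V) = -2 (o(V) = -3 + V/V = -3 + 1 = -2)
g(p) = (-2 + p)/(2*p) (g(p) = (p - 2)/(p + p) = (-2 + p)/((2*p)) = (-2 + p)*(1/(2*p)) = (-2 + p)/(2*p))
√(18877 + 4116) - 413*g(8) = √(18877 + 4116) - 413*(-2 + 8)/(2*8) = √22993 - 413*6/(2*8) = √22993 - 413*3/8 = √22993 - 1239/8 = -1239/8 + √22993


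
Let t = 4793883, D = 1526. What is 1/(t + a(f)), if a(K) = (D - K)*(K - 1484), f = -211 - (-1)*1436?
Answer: 1/4715924 ≈ 2.1205e-7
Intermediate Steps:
f = 1225 (f = -211 - 1*(-1436) = -211 + 1436 = 1225)
a(K) = (-1484 + K)*(1526 - K) (a(K) = (1526 - K)*(K - 1484) = (1526 - K)*(-1484 + K) = (-1484 + K)*(1526 - K))
1/(t + a(f)) = 1/(4793883 + (-2264584 - 1*1225**2 + 3010*1225)) = 1/(4793883 + (-2264584 - 1*1500625 + 3687250)) = 1/(4793883 + (-2264584 - 1500625 + 3687250)) = 1/(4793883 - 77959) = 1/4715924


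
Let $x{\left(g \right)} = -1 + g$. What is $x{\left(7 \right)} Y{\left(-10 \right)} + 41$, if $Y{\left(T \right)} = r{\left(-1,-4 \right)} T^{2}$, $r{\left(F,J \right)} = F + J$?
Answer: $-2959$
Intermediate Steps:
$Y{\left(T \right)} = - 5 T^{2}$ ($Y{\left(T \right)} = \left(-1 - 4\right) T^{2} = - 5 T^{2}$)
$x{\left(7 \right)} Y{\left(-10 \right)} + 41 = \left(-1 + 7\right) \left(- 5 \left(-10\right)^{2}\right) + 41 = 6 \left(\left(-5\right) 100\right) + 41 = 6 \left(-500\right) + 41 = -3000 + 41 = -2959$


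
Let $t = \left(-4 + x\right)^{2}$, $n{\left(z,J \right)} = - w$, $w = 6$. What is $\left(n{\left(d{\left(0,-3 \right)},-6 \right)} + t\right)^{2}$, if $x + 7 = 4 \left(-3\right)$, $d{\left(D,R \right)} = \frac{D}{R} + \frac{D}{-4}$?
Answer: $273529$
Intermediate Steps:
$d{\left(D,R \right)} = - \frac{D}{4} + \frac{D}{R}$ ($d{\left(D,R \right)} = \frac{D}{R} + D \left(- \frac{1}{4}\right) = \frac{D}{R} - \frac{D}{4} = - \frac{D}{4} + \frac{D}{R}$)
$x = -19$ ($x = -7 + 4 \left(-3\right) = -7 - 12 = -19$)
$n{\left(z,J \right)} = -6$ ($n{\left(z,J \right)} = \left(-1\right) 6 = -6$)
$t = 529$ ($t = \left(-4 - 19\right)^{2} = \left(-23\right)^{2} = 529$)
$\left(n{\left(d{\left(0,-3 \right)},-6 \right)} + t\right)^{2} = \left(-6 + 529\right)^{2} = 523^{2} = 273529$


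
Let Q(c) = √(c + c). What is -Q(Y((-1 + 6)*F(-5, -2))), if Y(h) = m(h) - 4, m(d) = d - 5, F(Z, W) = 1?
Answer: -2*I*√2 ≈ -2.8284*I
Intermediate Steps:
m(d) = -5 + d
Y(h) = -9 + h (Y(h) = (-5 + h) - 4 = -9 + h)
Q(c) = √2*√c (Q(c) = √(2*c) = √2*√c)
-Q(Y((-1 + 6)*F(-5, -2))) = -√2*√(-9 + (-1 + 6)*1) = -√2*√(-9 + 5*1) = -√2*√(-9 + 5) = -√2*√(-4) = -√2*2*I = -2*I*√2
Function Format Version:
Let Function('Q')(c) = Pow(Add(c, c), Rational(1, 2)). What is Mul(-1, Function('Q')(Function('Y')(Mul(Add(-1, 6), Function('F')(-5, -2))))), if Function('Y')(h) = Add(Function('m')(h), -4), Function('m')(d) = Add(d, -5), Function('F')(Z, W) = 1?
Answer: Mul(-2, I, Pow(2, Rational(1, 2))) ≈ Mul(-2.8284, I)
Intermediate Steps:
Function('m')(d) = Add(-5, d)
Function('Y')(h) = Add(-9, h) (Function('Y')(h) = Add(Add(-5, h), -4) = Add(-9, h))
Function('Q')(c) = Mul(Pow(2, Rational(1, 2)), Pow(c, Rational(1, 2))) (Function('Q')(c) = Pow(Mul(2, c), Rational(1, 2)) = Mul(Pow(2, Rational(1, 2)), Pow(c, Rational(1, 2))))
Mul(-1, Function('Q')(Function('Y')(Mul(Add(-1, 6), Function('F')(-5, -2))))) = Mul(-1, Mul(Pow(2, Rational(1, 2)), Pow(Add(-9, Mul(Add(-1, 6), 1)), Rational(1, 2)))) = Mul(-1, Mul(Pow(2, Rational(1, 2)), Pow(Add(-9, Mul(5, 1)), Rational(1, 2)))) = Mul(-1, Mul(Pow(2, Rational(1, 2)), Pow(Add(-9, 5), Rational(1, 2)))) = Mul(-1, Mul(Pow(2, Rational(1, 2)), Pow(-4, Rational(1, 2)))) = Mul(-1, Mul(Pow(2, Rational(1, 2)), Mul(2, I))) = Mul(-1, Mul(2, I, Pow(2, Rational(1, 2)))) = Mul(-2, I, Pow(2, Rational(1, 2)))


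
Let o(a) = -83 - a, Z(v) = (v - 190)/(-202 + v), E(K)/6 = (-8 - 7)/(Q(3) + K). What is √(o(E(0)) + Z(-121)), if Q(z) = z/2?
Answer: I*√2299114/323 ≈ 4.6944*I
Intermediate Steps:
Q(z) = z/2 (Q(z) = z*(½) = z/2)
E(K) = -90/(3/2 + K) (E(K) = 6*((-8 - 7)/((½)*3 + K)) = 6*(-15/(3/2 + K)) = -90/(3/2 + K))
Z(v) = (-190 + v)/(-202 + v)
√(o(E(0)) + Z(-121)) = √((-83 - (-180)/(3 + 2*0)) + (-190 - 121)/(-202 - 121)) = √((-83 - (-180)/(3 + 0)) - 311/(-323)) = √((-83 - (-180)/3) - 1/323*(-311)) = √((-83 - (-180)/3) + 311/323) = √((-83 - 1*(-60)) + 311/323) = √((-83 + 60) + 311/323) = √(-23 + 311/323) = √(-7118/323) = I*√2299114/323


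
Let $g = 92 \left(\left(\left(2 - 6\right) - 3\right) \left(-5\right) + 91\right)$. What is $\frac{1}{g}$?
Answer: $\frac{1}{11592} \approx 8.6266 \cdot 10^{-5}$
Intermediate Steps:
$g = 11592$ ($g = 92 \left(\left(\left(2 - 6\right) - 3\right) \left(-5\right) + 91\right) = 92 \left(\left(-4 - 3\right) \left(-5\right) + 91\right) = 92 \left(\left(-7\right) \left(-5\right) + 91\right) = 92 \left(35 + 91\right) = 92 \cdot 126 = 11592$)
$\frac{1}{g} = \frac{1}{11592}$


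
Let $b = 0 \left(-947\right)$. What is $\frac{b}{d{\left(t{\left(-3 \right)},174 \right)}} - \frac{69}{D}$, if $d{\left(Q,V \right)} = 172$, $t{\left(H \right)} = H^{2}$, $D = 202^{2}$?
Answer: $- \frac{69}{40804} \approx -0.001691$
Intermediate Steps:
$b = 0$
$D = 40804$
$\frac{b}{d{\left(t{\left(-3 \right)},174 \right)}} - \frac{69}{D} = \frac{0}{172} - \frac{69}{40804} = 0 \cdot \frac{1}{172} - \frac{69}{40804} = 0 - \frac{69}{40804} = - \frac{69}{40804}$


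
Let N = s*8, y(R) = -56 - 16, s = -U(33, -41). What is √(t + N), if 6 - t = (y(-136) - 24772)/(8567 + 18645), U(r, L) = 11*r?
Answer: I*√134079531049/6803 ≈ 53.825*I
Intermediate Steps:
s = -363 (s = -11*33 = -1*363 = -363)
y(R) = -72
N = -2904 (N = -363*8 = -2904)
t = 47029/6803 (t = 6 - (-72 - 24772)/(8567 + 18645) = 6 - (-24844)/27212 = 6 - 1*(-6211/6803) = 6 + 6211/6803 = 47029/6803 ≈ 6.9130)
√(t + N) = √(47029/6803 - 2904) = √(-19708883/6803) = I*√134079531049/6803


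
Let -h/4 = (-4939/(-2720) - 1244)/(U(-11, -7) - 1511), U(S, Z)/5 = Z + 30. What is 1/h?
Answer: -949280/3378741 ≈ -0.28096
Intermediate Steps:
U(S, Z) = 150 + 5*Z (U(S, Z) = 5*(Z + 30) = 5*(30 + Z) = 150 + 5*Z)
h = -3378741/949280 (h = -4*(-4939/(-2720) - 1244)/((150 + 5*(-7)) - 1511) = -4*(-4939*(-1/2720) - 1244)/((150 - 35) - 1511) = -4*(4939/2720 - 1244)/(115 - 1511) = -(-3378741)/(680*(-1396)) = -(-3378741)*(-1)/(680*1396) = -4*3378741/3797120 = -3378741/949280 ≈ -3.5593)
1/h = 1/(-3378741/949280) = -949280/3378741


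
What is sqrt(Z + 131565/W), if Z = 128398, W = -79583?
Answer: sqrt(16595762083723)/11369 ≈ 358.32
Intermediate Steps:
sqrt(Z + 131565/W) = sqrt(128398 + 131565/(-79583)) = sqrt(128398 + 131565*(-1/79583)) = sqrt(128398 - 18795/11369) = sqrt(1459738067/11369) = sqrt(16595762083723)/11369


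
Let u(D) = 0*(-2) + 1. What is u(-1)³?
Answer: 1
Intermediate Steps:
u(D) = 1 (u(D) = 0 + 1 = 1)
u(-1)³ = 1³ = 1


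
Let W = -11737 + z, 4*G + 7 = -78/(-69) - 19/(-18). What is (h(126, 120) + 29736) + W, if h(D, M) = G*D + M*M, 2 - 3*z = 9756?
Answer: 8002903/276 ≈ 28996.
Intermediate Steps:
G = -1993/1656 (G = -7/4 + (-78/(-69) - 19/(-18))/4 = -7/4 + (-78*(-1/69) - 19*(-1/18))/4 = -7/4 + (26/23 + 19/18)/4 = -7/4 + (¼)*(905/414) = -7/4 + 905/1656 = -1993/1656 ≈ -1.2035)
z = -9754/3 (z = ⅔ - ⅓*9756 = ⅔ - 3252 = -9754/3 ≈ -3251.3)
h(D, M) = M² - 1993*D/1656 (h(D, M) = -1993*D/1656 + M*M = -1993*D/1656 + M² = M² - 1993*D/1656)
W = -44965/3 (W = -11737 - 9754/3 = -44965/3 ≈ -14988.)
(h(126, 120) + 29736) + W = ((120² - 1993/1656*126) + 29736) - 44965/3 = ((14400 - 13951/92) + 29736) - 44965/3 = (1310849/92 + 29736) - 44965/3 = 4046561/92 - 44965/3 = 8002903/276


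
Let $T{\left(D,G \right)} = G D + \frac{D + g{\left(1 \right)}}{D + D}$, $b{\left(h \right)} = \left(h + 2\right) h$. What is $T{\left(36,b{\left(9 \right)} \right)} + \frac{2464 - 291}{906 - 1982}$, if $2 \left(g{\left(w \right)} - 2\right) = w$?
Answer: $\frac{137997589}{38736} \approx 3562.5$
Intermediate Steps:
$g{\left(w \right)} = 2 + \frac{w}{2}$
$b{\left(h \right)} = h \left(2 + h\right)$ ($b{\left(h \right)} = \left(2 + h\right) h = h \left(2 + h\right)$)
$T{\left(D,G \right)} = D G + \frac{\frac{5}{2} + D}{2 D}$ ($T{\left(D,G \right)} = G D + \frac{D + \left(2 + \frac{1}{2} \cdot 1\right)}{D + D} = D G + \frac{D + \left(2 + \frac{1}{2}\right)}{2 D} = D G + \left(D + \frac{5}{2}\right) \frac{1}{2 D} = D G + \left(\frac{5}{2} + D\right) \frac{1}{2 D} = D G + \frac{\frac{5}{2} + D}{2 D}$)
$T{\left(36,b{\left(9 \right)} \right)} + \frac{2464 - 291}{906 - 1982} = \left(\frac{1}{2} + \frac{5}{4 \cdot 36} + 36 \cdot 9 \left(2 + 9\right)\right) + \frac{2464 - 291}{906 - 1982} = \left(\frac{1}{2} + \frac{5}{4} \cdot \frac{1}{36} + 36 \cdot 9 \cdot 11\right) + \frac{2173}{-1076} = \left(\frac{1}{2} + \frac{5}{144} + 36 \cdot 99\right) + 2173 \left(- \frac{1}{1076}\right) = \left(\frac{1}{2} + \frac{5}{144} + 3564\right) - \frac{2173}{1076} = \frac{513293}{144} - \frac{2173}{1076} = \frac{137997589}{38736}$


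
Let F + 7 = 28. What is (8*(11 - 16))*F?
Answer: -840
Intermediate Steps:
F = 21 (F = -7 + 28 = 21)
(8*(11 - 16))*F = (8*(11 - 16))*21 = (8*(-5))*21 = -40*21 = -840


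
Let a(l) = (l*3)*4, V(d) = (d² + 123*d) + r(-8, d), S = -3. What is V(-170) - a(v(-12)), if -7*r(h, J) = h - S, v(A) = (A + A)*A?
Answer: 31743/7 ≈ 4534.7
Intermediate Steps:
v(A) = 2*A² (v(A) = (2*A)*A = 2*A²)
r(h, J) = -3/7 - h/7 (r(h, J) = -(h - 1*(-3))/7 = -(h + 3)/7 = -(3 + h)/7 = -3/7 - h/7)
V(d) = 5/7 + d² + 123*d (V(d) = (d² + 123*d) + (-3/7 - ⅐*(-8)) = (d² + 123*d) + (-3/7 + 8/7) = (d² + 123*d) + 5/7 = 5/7 + d² + 123*d)
a(l) = 12*l (a(l) = (3*l)*4 = 12*l)
V(-170) - a(v(-12)) = (5/7 + (-170)² + 123*(-170)) - 12*2*(-12)² = (5/7 + 28900 - 20910) - 12*2*144 = 55935/7 - 12*288 = 55935/7 - 1*3456 = 55935/7 - 3456 = 31743/7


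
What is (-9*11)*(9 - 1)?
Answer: -792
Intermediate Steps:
(-9*11)*(9 - 1) = -99*8 = -792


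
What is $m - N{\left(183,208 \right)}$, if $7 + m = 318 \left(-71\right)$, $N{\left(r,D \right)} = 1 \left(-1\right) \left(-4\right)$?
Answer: $-22589$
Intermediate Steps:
$N{\left(r,D \right)} = 4$ ($N{\left(r,D \right)} = \left(-1\right) \left(-4\right) = 4$)
$m = -22585$ ($m = -7 + 318 \left(-71\right) = -7 - 22578 = -22585$)
$m - N{\left(183,208 \right)} = -22585 - 4 = -22589$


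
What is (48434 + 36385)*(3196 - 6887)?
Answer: -313066929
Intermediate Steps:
(48434 + 36385)*(3196 - 6887) = 84819*(-3691) = -313066929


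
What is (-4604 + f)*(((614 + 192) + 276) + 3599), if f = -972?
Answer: -26101256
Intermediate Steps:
(-4604 + f)*(((614 + 192) + 276) + 3599) = (-4604 - 972)*(((614 + 192) + 276) + 3599) = -5576*((806 + 276) + 3599) = -5576*(1082 + 3599) = -5576*4681 = -26101256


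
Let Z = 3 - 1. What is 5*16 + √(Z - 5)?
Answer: 80 + I*√3 ≈ 80.0 + 1.732*I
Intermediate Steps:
Z = 2
5*16 + √(Z - 5) = 5*16 + √(2 - 5) = 80 + √(-3) = 80 + I*√3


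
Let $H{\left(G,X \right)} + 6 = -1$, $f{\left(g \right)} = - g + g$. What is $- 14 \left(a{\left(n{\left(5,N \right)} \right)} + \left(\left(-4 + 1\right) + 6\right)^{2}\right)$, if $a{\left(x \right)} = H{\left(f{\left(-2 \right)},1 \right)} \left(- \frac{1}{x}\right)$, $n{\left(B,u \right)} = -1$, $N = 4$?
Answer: $-28$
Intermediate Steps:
$f{\left(g \right)} = 0$
$H{\left(G,X \right)} = -7$ ($H{\left(G,X \right)} = -6 - 1 = -7$)
$a{\left(x \right)} = \frac{7}{x}$ ($a{\left(x \right)} = - 7 \left(- \frac{1}{x}\right) = \frac{7}{x}$)
$- 14 \left(a{\left(n{\left(5,N \right)} \right)} + \left(\left(-4 + 1\right) + 6\right)^{2}\right) = - 14 \left(\frac{7}{-1} + \left(\left(-4 + 1\right) + 6\right)^{2}\right) = - 14 \left(7 \left(-1\right) + \left(-3 + 6\right)^{2}\right) = - 14 \left(-7 + 3^{2}\right) = - 14 \left(-7 + 9\right) = \left(-14\right) 2 = -28$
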